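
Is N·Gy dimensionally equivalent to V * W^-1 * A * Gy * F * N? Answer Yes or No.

No

Left side:
  N = kg·m·s⁻².
  Gy = m²·s⁻².
  Combining: N·Gy = (kg·m·s⁻²) · (m²·s⁻²) = kg·m³·s⁻⁴.
Right side:
  V = W/A (potential = power per current),
      = kg·m²·s⁻³·A⁻¹.
  W = J/s (power = energy per time),
      = kg·m²·s⁻³.
  So W⁻¹ = kg⁻¹·m⁻²·s³.
  Gy = J/kg (absorbed dose = energy per mass),
      = m²·s⁻².
  F = C/V (capacitance = charge per voltage),
      = A·s/(kg·m²·s⁻³·A⁻¹) (substituting C and V),
      = kg⁻¹·m⁻²·s⁴·A².
  N = kg·m/s² = kg·m·s⁻² (force = mass × acceleration).
  Combining: V·W⁻¹·A·Gy·F·N = (kg·m²·s⁻³·A⁻¹) · (kg⁻¹·m⁻²·s³) · A · (m²·s⁻²) · (kg⁻¹·m⁻²·s⁴·A²) · (kg·m·s⁻²) = m·A².
Left is kg·m³·s⁻⁴; right is m·A² — different.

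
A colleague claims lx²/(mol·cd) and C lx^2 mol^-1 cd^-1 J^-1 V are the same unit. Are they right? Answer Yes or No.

Yes

Left side:
  lx = m⁻²·cd.
  So lx² = m⁻⁴·cd².
  Combining: mol⁻¹·cd⁻¹·lx² = mol⁻¹ · cd⁻¹ · (m⁻⁴·cd²) = m⁻⁴·mol⁻¹·cd.
Right side:
  C = A·s = s·A (charge = current × time).
  lx = lm/m² (illuminance = luminous flux per area),
      = m⁻²·cd.
  So lx² = m⁻⁴·cd².
  J = N·m (work = force × distance),
      = kg·m²·s⁻².
  So J⁻¹ = kg⁻¹·m⁻²·s².
  V = W/A (potential = power per current),
      = kg·m²·s⁻³·A⁻¹.
  Combining: C·lx²·mol⁻¹·cd⁻¹·J⁻¹·V = (s·A) · (m⁻⁴·cd²) · mol⁻¹ · cd⁻¹ · (kg⁻¹·m⁻²·s²) · (kg·m²·s⁻³·A⁻¹) = m⁻⁴·mol⁻¹·cd.
Both reduce to m⁻⁴·mol⁻¹·cd.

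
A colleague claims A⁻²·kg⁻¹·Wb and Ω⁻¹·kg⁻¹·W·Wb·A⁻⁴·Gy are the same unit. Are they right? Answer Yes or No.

No

Left side:
  Wb = V·s (flux: a volt is a weber per second),
      = kg·m²·s⁻²·A⁻¹.
  Combining: A⁻²·kg⁻¹·Wb = A⁻² · kg⁻¹ · (kg·m²·s⁻²·A⁻¹) = m²·s⁻²·A⁻³.
Right side:
  Ω = kg·m²·s⁻³·A⁻².
  So Ω⁻¹ = kg⁻¹·m⁻²·s³·A².
  W = kg·m²·s⁻³.
  Wb = kg·m²·s⁻²·A⁻¹.
  Gy = m²·s⁻².
  Combining: Ω⁻¹·kg⁻¹·W·Wb·A⁻⁴·Gy = (kg⁻¹·m⁻²·s³·A²) · kg⁻¹ · (kg·m²·s⁻³) · (kg·m²·s⁻²·A⁻¹) · A⁻⁴ · (m²·s⁻²) = m⁴·s⁻⁴·A⁻³.
Left is m²·s⁻²·A⁻³; right is m⁴·s⁻⁴·A⁻³ — different.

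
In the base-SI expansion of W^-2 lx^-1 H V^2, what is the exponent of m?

W = J/s (power = energy per time),
    = kg·m²·s⁻³.
So W⁻² = kg⁻²·m⁻⁴·s⁶.
lx = lm/m² (illuminance = luminous flux per area),
    = m⁻²·cd.
So lx⁻¹ = m²·cd⁻¹.
H = Wb/A (inductance = flux per current),
    = kg·m²·s⁻²·A⁻².
V = W/A (potential = power per current),
    = kg·m²·s⁻³·A⁻¹.
So V² = kg²·m⁴·s⁻⁶·A⁻².
Combining: W⁻²·lx⁻¹·H·V² = (kg⁻²·m⁻⁴·s⁶) · (m²·cd⁻¹) · (kg·m²·s⁻²·A⁻²) · (kg²·m⁴·s⁻⁶·A⁻²) = kg·m⁴·s⁻²·A⁻⁴·cd⁻¹.
The exponent of m is 4.

4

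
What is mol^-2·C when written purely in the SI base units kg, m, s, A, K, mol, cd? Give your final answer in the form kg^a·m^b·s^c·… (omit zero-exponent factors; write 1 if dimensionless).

s·A·mol⁻²

C = s·A.
Combining: mol⁻²·C = mol⁻² · (s·A) = s·A·mol⁻².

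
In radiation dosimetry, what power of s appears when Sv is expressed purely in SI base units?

Sv = J/kg (equivalent dose = energy per mass),
    = m²·s⁻².
The exponent of s is -2.

-2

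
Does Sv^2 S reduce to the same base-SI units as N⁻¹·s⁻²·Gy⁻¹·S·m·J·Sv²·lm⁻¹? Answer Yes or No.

No

Left side:
  Sv = J/kg (equivalent dose = energy per mass),
      = m²·s⁻².
  So Sv² = m⁴·s⁻⁴.
  S = 1/Ω (conductance is reciprocal resistance),
      = kg⁻¹·m⁻²·s³·A².
  Combining: Sv²·S = (m⁴·s⁻⁴) · (kg⁻¹·m⁻²·s³·A²) = kg⁻¹·m²·s⁻¹·A².
Right side:
  N = kg·m·s⁻².
  So N⁻¹ = kg⁻¹·m⁻¹·s².
  Gy = m²·s⁻².
  So Gy⁻¹ = m⁻²·s².
  S = kg⁻¹·m⁻²·s³·A².
  J = kg·m²·s⁻².
  Sv = m²·s⁻².
  So Sv² = m⁴·s⁻⁴.
  lm = cd.
  So lm⁻¹ = cd⁻¹.
  Combining: N⁻¹·s⁻²·Gy⁻¹·S·m·J·Sv²·lm⁻¹ = (kg⁻¹·m⁻¹·s²) · s⁻² · (m⁻²·s²) · (kg⁻¹·m⁻²·s³·A²) · m · (kg·m²·s⁻²) · (m⁴·s⁻⁴) · cd⁻¹ = kg⁻¹·m²·s⁻¹·A²·cd⁻¹.
Left is kg⁻¹·m²·s⁻¹·A²; right is kg⁻¹·m²·s⁻¹·A²·cd⁻¹ — different.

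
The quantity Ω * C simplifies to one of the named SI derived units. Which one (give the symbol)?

Ω = V/A (resistance = voltage per current),
    = kg·m²·s⁻³·A⁻².
C = A·s = s·A (charge = current × time).
Combining: Ω·C = (kg·m²·s⁻³·A⁻²) · (s·A) = kg·m²·s⁻²·A⁻¹.
kg·m²·s⁻²·A⁻¹ is the base-SI form of the weber.

Wb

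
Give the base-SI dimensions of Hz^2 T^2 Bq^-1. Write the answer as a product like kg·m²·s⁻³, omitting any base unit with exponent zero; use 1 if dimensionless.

Hz = 1/s = s⁻¹ (frequency is cycles per second).
So Hz² = s⁻².
T = Wb/m² (flux density = flux per area),
    = kg·s⁻²·A⁻¹.
So T² = kg²·s⁻⁴·A⁻².
Bq = 1/s = s⁻¹ (activity is decays per second).
So Bq⁻¹ = s.
Combining: Hz²·T²·Bq⁻¹ = s⁻² · (kg²·s⁻⁴·A⁻²) · s = kg²·s⁻⁵·A⁻².

kg²·s⁻⁵·A⁻²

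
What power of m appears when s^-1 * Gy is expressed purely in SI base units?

2

Gy = J/kg (absorbed dose = energy per mass),
    = m²·s⁻².
Combining: s⁻¹·Gy = s⁻¹ · (m²·s⁻²) = m²·s⁻³.
The exponent of m is 2.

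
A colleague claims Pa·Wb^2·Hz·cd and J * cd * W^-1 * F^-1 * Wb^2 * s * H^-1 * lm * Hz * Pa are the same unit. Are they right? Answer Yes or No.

Left side:
  Pa = kg·m⁻¹·s⁻².
  Wb = kg·m²·s⁻²·A⁻¹.
  So Wb² = kg²·m⁴·s⁻⁴·A⁻².
  Hz = s⁻¹.
  Combining: Pa·Wb²·Hz·cd = (kg·m⁻¹·s⁻²) · (kg²·m⁴·s⁻⁴·A⁻²) · s⁻¹ · cd = kg³·m³·s⁻⁷·A⁻²·cd.
Right side:
  J = kg·m²·s⁻².
  W = kg·m²·s⁻³.
  So W⁻¹ = kg⁻¹·m⁻²·s³.
  F = kg⁻¹·m⁻²·s⁴·A².
  So F⁻¹ = kg·m²·s⁻⁴·A⁻².
  Wb = kg·m²·s⁻²·A⁻¹.
  So Wb² = kg²·m⁴·s⁻⁴·A⁻².
  H = kg·m²·s⁻²·A⁻².
  So H⁻¹ = kg⁻¹·m⁻²·s²·A².
  lm = cd.
  Hz = s⁻¹.
  Pa = kg·m⁻¹·s⁻².
  Combining: J·cd·W⁻¹·F⁻¹·Wb²·s·H⁻¹·lm·Hz·Pa = (kg·m²·s⁻²) · cd · (kg⁻¹·m⁻²·s³) · (kg·m²·s⁻⁴·A⁻²) · (kg²·m⁴·s⁻⁴·A⁻²) · s · (kg⁻¹·m⁻²·s²·A²) · cd · s⁻¹ · (kg·m⁻¹·s⁻²) = kg³·m³·s⁻⁷·A⁻²·cd².
Left is kg³·m³·s⁻⁷·A⁻²·cd; right is kg³·m³·s⁻⁷·A⁻²·cd² — different.

No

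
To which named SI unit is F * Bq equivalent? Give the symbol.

F = C/V (capacitance = charge per voltage),
    = A·s/(kg·m²·s⁻³·A⁻¹) (substituting C and V),
    = kg⁻¹·m⁻²·s⁴·A².
Bq = 1/s = s⁻¹ (activity is decays per second).
Combining: F·Bq = (kg⁻¹·m⁻²·s⁴·A²) · s⁻¹ = kg⁻¹·m⁻²·s³·A².
kg⁻¹·m⁻²·s³·A² is the base-SI form of the siemens.

S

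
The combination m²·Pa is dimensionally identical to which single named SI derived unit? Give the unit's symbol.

N

Pa = N/m² (pressure = force per area),
    = kg·m⁻¹·s⁻².
Combining: m²·Pa = m² · (kg·m⁻¹·s⁻²) = kg·m·s⁻².
kg·m·s⁻² is the base-SI form of the newton.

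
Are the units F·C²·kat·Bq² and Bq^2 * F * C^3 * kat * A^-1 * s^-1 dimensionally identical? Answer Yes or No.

Yes

Left side:
  F = C/V (capacitance = charge per voltage),
      = A·s/(kg·m²·s⁻³·A⁻¹) (substituting C and V),
      = kg⁻¹·m⁻²·s⁴·A².
  C = A·s = s·A (charge = current × time).
  So C² = s²·A².
  kat = mol/s = s⁻¹·mol (catalytic activity).
  Bq = 1/s = s⁻¹ (activity is decays per second).
  So Bq² = s⁻².
  Combining: F·C²·kat·Bq² = (kg⁻¹·m⁻²·s⁴·A²) · (s²·A²) · (s⁻¹·mol) · s⁻² = kg⁻¹·m⁻²·s³·A⁴·mol.
Right side:
  Bq = s⁻¹.
  So Bq² = s⁻².
  F = kg⁻¹·m⁻²·s⁴·A².
  C = s·A.
  So C³ = s³·A³.
  kat = s⁻¹·mol.
  Combining: Bq²·F·C³·kat·A⁻¹·s⁻¹ = s⁻² · (kg⁻¹·m⁻²·s⁴·A²) · (s³·A³) · (s⁻¹·mol) · A⁻¹ · s⁻¹ = kg⁻¹·m⁻²·s³·A⁴·mol.
Both reduce to kg⁻¹·m⁻²·s³·A⁴·mol.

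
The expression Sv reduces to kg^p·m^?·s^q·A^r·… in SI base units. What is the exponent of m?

Sv = m²·s⁻².
The exponent of m is 2.

2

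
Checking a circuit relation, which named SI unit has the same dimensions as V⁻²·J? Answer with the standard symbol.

F

V = W/A (potential = power per current),
    = kg·m²·s⁻³·A⁻¹.
So V⁻² = kg⁻²·m⁻⁴·s⁶·A².
J = N·m (work = force × distance),
    = kg·m²·s⁻².
Combining: V⁻²·J = (kg⁻²·m⁻⁴·s⁶·A²) · (kg·m²·s⁻²) = kg⁻¹·m⁻²·s⁴·A².
kg⁻¹·m⁻²·s⁴·A² is the base-SI form of the farad.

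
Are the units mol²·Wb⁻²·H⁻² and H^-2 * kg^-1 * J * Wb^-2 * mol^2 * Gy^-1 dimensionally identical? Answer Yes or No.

Left side:
  Wb = V·s (flux: a volt is a weber per second),
      = kg·m²·s⁻²·A⁻¹.
  So Wb⁻² = kg⁻²·m⁻⁴·s⁴·A².
  H = Wb/A (inductance = flux per current),
      = kg·m²·s⁻²·A⁻².
  So H⁻² = kg⁻²·m⁻⁴·s⁴·A⁴.
  Combining: mol²·Wb⁻²·H⁻² = mol² · (kg⁻²·m⁻⁴·s⁴·A²) · (kg⁻²·m⁻⁴·s⁴·A⁴) = kg⁻⁴·m⁻⁸·s⁸·A⁶·mol².
Right side:
  H = Wb/A (inductance = flux per current),
      = kg·m²·s⁻²·A⁻².
  So H⁻² = kg⁻²·m⁻⁴·s⁴·A⁴.
  J = N·m (work = force × distance),
      = kg·m²·s⁻².
  Wb = V·s (flux: a volt is a weber per second),
      = kg·m²·s⁻²·A⁻¹.
  So Wb⁻² = kg⁻²·m⁻⁴·s⁴·A².
  Gy = J/kg (absorbed dose = energy per mass),
      = m²·s⁻².
  So Gy⁻¹ = m⁻²·s².
  Combining: H⁻²·kg⁻¹·J·Wb⁻²·mol²·Gy⁻¹ = (kg⁻²·m⁻⁴·s⁴·A⁴) · kg⁻¹ · (kg·m²·s⁻²) · (kg⁻²·m⁻⁴·s⁴·A²) · mol² · (m⁻²·s²) = kg⁻⁴·m⁻⁸·s⁸·A⁶·mol².
Both reduce to kg⁻⁴·m⁻⁸·s⁸·A⁶·mol².

Yes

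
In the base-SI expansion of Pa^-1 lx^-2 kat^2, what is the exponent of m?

Pa = N/m² (pressure = force per area),
    = kg·m⁻¹·s⁻².
So Pa⁻¹ = kg⁻¹·m·s².
lx = lm/m² (illuminance = luminous flux per area),
    = m⁻²·cd.
So lx⁻² = m⁴·cd⁻².
kat = mol/s = s⁻¹·mol (catalytic activity).
So kat² = s⁻²·mol².
Combining: Pa⁻¹·lx⁻²·kat² = (kg⁻¹·m·s²) · (m⁴·cd⁻²) · (s⁻²·mol²) = kg⁻¹·m⁵·mol²·cd⁻².
The exponent of m is 5.

5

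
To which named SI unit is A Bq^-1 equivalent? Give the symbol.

Bq = 1/s = s⁻¹ (activity is decays per second).
So Bq⁻¹ = s.
Combining: A·Bq⁻¹ = A · s = s·A.
s·A is the base-SI form of the coulomb.

C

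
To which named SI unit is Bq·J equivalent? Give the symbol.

Bq = s⁻¹.
J = kg·m²·s⁻².
Combining: Bq·J = s⁻¹ · (kg·m²·s⁻²) = kg·m²·s⁻³.
kg·m²·s⁻³ is the base-SI form of the watt.

W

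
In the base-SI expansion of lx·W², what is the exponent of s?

lx = lm/m² (illuminance = luminous flux per area),
    = m⁻²·cd.
W = J/s (power = energy per time),
    = kg·m²·s⁻³.
So W² = kg²·m⁴·s⁻⁶.
Combining: lx·W² = (m⁻²·cd) · (kg²·m⁴·s⁻⁶) = kg²·m²·s⁻⁶·cd.
The exponent of s is -6.

-6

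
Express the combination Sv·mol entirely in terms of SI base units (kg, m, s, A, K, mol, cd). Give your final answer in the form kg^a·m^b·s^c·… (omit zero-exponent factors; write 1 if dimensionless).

Sv = J/kg (equivalent dose = energy per mass),
    = m²·s⁻².
Combining: Sv·mol = (m²·s⁻²) · mol = m²·s⁻²·mol.

m²·s⁻²·mol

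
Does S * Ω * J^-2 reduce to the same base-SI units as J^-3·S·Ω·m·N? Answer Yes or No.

Yes

Left side:
  S = 1/Ω (conductance is reciprocal resistance),
      = kg⁻¹·m⁻²·s³·A².
  Ω = V/A (resistance = voltage per current),
      = kg·m²·s⁻³·A⁻².
  J = N·m (work = force × distance),
      = kg·m²·s⁻².
  So J⁻² = kg⁻²·m⁻⁴·s⁴.
  Combining: S·Ω·J⁻² = (kg⁻¹·m⁻²·s³·A²) · (kg·m²·s⁻³·A⁻²) · (kg⁻²·m⁻⁴·s⁴) = kg⁻²·m⁻⁴·s⁴.
Right side:
  J = kg·m²·s⁻².
  So J⁻³ = kg⁻³·m⁻⁶·s⁶.
  S = kg⁻¹·m⁻²·s³·A².
  Ω = kg·m²·s⁻³·A⁻².
  N = kg·m·s⁻².
  Combining: J⁻³·S·Ω·m·N = (kg⁻³·m⁻⁶·s⁶) · (kg⁻¹·m⁻²·s³·A²) · (kg·m²·s⁻³·A⁻²) · m · (kg·m·s⁻²) = kg⁻²·m⁻⁴·s⁴.
Both reduce to kg⁻²·m⁻⁴·s⁴.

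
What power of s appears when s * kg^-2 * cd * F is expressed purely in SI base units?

5

F = C/V (capacitance = charge per voltage),
    = A·s/(kg·m²·s⁻³·A⁻¹) (substituting C and V),
    = kg⁻¹·m⁻²·s⁴·A².
Combining: s·kg⁻²·cd·F = s · kg⁻² · cd · (kg⁻¹·m⁻²·s⁴·A²) = kg⁻³·m⁻²·s⁵·A²·cd.
The exponent of s is 5.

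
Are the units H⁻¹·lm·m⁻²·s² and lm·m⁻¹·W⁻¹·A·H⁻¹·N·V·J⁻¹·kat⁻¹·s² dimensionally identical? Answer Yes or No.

No

Left side:
  H = Wb/A (inductance = flux per current),
      = kg·m²·s⁻²·A⁻².
  So H⁻¹ = kg⁻¹·m⁻²·s²·A².
  lm = cd·sr = cd (luminous flux; sr is dimensionless).
  Combining: H⁻¹·lm·m⁻²·s² = (kg⁻¹·m⁻²·s²·A²) · cd · m⁻² · s² = kg⁻¹·m⁻⁴·s⁴·A²·cd.
Right side:
  lm = cd.
  W = kg·m²·s⁻³.
  So W⁻¹ = kg⁻¹·m⁻²·s³.
  H = kg·m²·s⁻²·A⁻².
  So H⁻¹ = kg⁻¹·m⁻²·s²·A².
  N = kg·m·s⁻².
  V = kg·m²·s⁻³·A⁻¹.
  J = kg·m²·s⁻².
  So J⁻¹ = kg⁻¹·m⁻²·s².
  kat = s⁻¹·mol.
  So kat⁻¹ = s·mol⁻¹.
  Combining: lm·m⁻¹·W⁻¹·A·H⁻¹·N·V·J⁻¹·kat⁻¹·s² = cd · m⁻¹ · (kg⁻¹·m⁻²·s³) · A · (kg⁻¹·m⁻²·s²·A²) · (kg·m·s⁻²) · (kg·m²·s⁻³·A⁻¹) · (kg⁻¹·m⁻²·s²) · (s·mol⁻¹) · s² = kg⁻¹·m⁻⁴·s⁵·A²·mol⁻¹·cd.
Left is kg⁻¹·m⁻⁴·s⁴·A²·cd; right is kg⁻¹·m⁻⁴·s⁵·A²·mol⁻¹·cd — different.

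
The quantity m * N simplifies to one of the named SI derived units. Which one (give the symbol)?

N = kg·m/s² = kg·m·s⁻² (force = mass × acceleration).
Combining: m·N = m · (kg·m·s⁻²) = kg·m²·s⁻².
kg·m²·s⁻² is the base-SI form of the joule.

J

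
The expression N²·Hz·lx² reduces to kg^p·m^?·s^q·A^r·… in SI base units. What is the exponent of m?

-2

N = kg·m·s⁻².
So N² = kg²·m²·s⁻⁴.
Hz = s⁻¹.
lx = m⁻²·cd.
So lx² = m⁻⁴·cd².
Combining: N²·Hz·lx² = (kg²·m²·s⁻⁴) · s⁻¹ · (m⁻⁴·cd²) = kg²·m⁻²·s⁻⁵·cd².
The exponent of m is -2.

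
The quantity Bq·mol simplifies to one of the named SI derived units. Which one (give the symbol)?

Bq = 1/s = s⁻¹ (activity is decays per second).
Combining: Bq·mol = s⁻¹ · mol = s⁻¹·mol.
s⁻¹·mol is the base-SI form of the katal.

kat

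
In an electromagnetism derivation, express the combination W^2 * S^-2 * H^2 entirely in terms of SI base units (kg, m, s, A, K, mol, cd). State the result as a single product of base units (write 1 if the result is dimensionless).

kg⁶·m¹²·s⁻¹⁶·A⁻⁸

W = J/s (power = energy per time),
    = kg·m²·s⁻³.
So W² = kg²·m⁴·s⁻⁶.
S = 1/Ω (conductance is reciprocal resistance),
    = kg⁻¹·m⁻²·s³·A².
So S⁻² = kg²·m⁴·s⁻⁶·A⁻⁴.
H = Wb/A (inductance = flux per current),
    = kg·m²·s⁻²·A⁻².
So H² = kg²·m⁴·s⁻⁴·A⁻⁴.
Combining: W²·S⁻²·H² = (kg²·m⁴·s⁻⁶) · (kg²·m⁴·s⁻⁶·A⁻⁴) · (kg²·m⁴·s⁻⁴·A⁻⁴) = kg⁶·m¹²·s⁻¹⁶·A⁻⁸.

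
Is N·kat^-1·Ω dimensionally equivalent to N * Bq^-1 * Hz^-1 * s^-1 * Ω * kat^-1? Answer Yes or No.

Left side:
  N = kg·m/s² = kg·m·s⁻² (force = mass × acceleration).
  kat = mol/s = s⁻¹·mol (catalytic activity).
  So kat⁻¹ = s·mol⁻¹.
  Ω = V/A (resistance = voltage per current),
      = kg·m²·s⁻³·A⁻².
  Combining: N·kat⁻¹·Ω = (kg·m·s⁻²) · (s·mol⁻¹) · (kg·m²·s⁻³·A⁻²) = kg²·m³·s⁻⁴·A⁻²·mol⁻¹.
Right side:
  N = kg·m/s² = kg·m·s⁻² (force = mass × acceleration).
  Bq = 1/s = s⁻¹ (activity is decays per second).
  So Bq⁻¹ = s.
  Hz = 1/s = s⁻¹ (frequency is cycles per second).
  So Hz⁻¹ = s.
  Ω = V/A (resistance = voltage per current),
      = kg·m²·s⁻³·A⁻².
  kat = mol/s = s⁻¹·mol (catalytic activity).
  So kat⁻¹ = s·mol⁻¹.
  Combining: N·Bq⁻¹·Hz⁻¹·s⁻¹·Ω·kat⁻¹ = (kg·m·s⁻²) · s · s · s⁻¹ · (kg·m²·s⁻³·A⁻²) · (s·mol⁻¹) = kg²·m³·s⁻³·A⁻²·mol⁻¹.
Left is kg²·m³·s⁻⁴·A⁻²·mol⁻¹; right is kg²·m³·s⁻³·A⁻²·mol⁻¹ — different.

No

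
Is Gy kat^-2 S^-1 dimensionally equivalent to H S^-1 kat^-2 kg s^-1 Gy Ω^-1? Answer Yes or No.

No

Left side:
  Gy = m²·s⁻².
  kat = s⁻¹·mol.
  So kat⁻² = s²·mol⁻².
  S = kg⁻¹·m⁻²·s³·A².
  So S⁻¹ = kg·m²·s⁻³·A⁻².
  Combining: Gy·kat⁻²·S⁻¹ = (m²·s⁻²) · (s²·mol⁻²) · (kg·m²·s⁻³·A⁻²) = kg·m⁴·s⁻³·A⁻²·mol⁻².
Right side:
  H = kg·m²·s⁻²·A⁻².
  S = kg⁻¹·m⁻²·s³·A².
  So S⁻¹ = kg·m²·s⁻³·A⁻².
  kat = s⁻¹·mol.
  So kat⁻² = s²·mol⁻².
  Gy = m²·s⁻².
  Ω = kg·m²·s⁻³·A⁻².
  So Ω⁻¹ = kg⁻¹·m⁻²·s³·A².
  Combining: H·S⁻¹·kat⁻²·kg·s⁻¹·Gy·Ω⁻¹ = (kg·m²·s⁻²·A⁻²) · (kg·m²·s⁻³·A⁻²) · (s²·mol⁻²) · kg · s⁻¹ · (m²·s⁻²) · (kg⁻¹·m⁻²·s³·A²) = kg²·m⁴·s⁻³·A⁻²·mol⁻².
Left is kg·m⁴·s⁻³·A⁻²·mol⁻²; right is kg²·m⁴·s⁻³·A⁻²·mol⁻² — different.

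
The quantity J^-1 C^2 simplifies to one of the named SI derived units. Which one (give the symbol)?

F

J = kg·m²·s⁻².
So J⁻¹ = kg⁻¹·m⁻²·s².
C = s·A.
So C² = s²·A².
Combining: J⁻¹·C² = (kg⁻¹·m⁻²·s²) · (s²·A²) = kg⁻¹·m⁻²·s⁴·A².
kg⁻¹·m⁻²·s⁴·A² is the base-SI form of the farad.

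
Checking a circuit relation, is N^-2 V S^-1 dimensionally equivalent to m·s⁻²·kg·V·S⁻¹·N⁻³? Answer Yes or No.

Yes

Left side:
  N = kg·m/s² = kg·m·s⁻² (force = mass × acceleration).
  So N⁻² = kg⁻²·m⁻²·s⁴.
  V = W/A (potential = power per current),
      = kg·m²·s⁻³·A⁻¹.
  S = 1/Ω (conductance is reciprocal resistance),
      = kg⁻¹·m⁻²·s³·A².
  So S⁻¹ = kg·m²·s⁻³·A⁻².
  Combining: N⁻²·V·S⁻¹ = (kg⁻²·m⁻²·s⁴) · (kg·m²·s⁻³·A⁻¹) · (kg·m²·s⁻³·A⁻²) = m²·s⁻²·A⁻³.
Right side:
  V = kg·m²·s⁻³·A⁻¹.
  S = kg⁻¹·m⁻²·s³·A².
  So S⁻¹ = kg·m²·s⁻³·A⁻².
  N = kg·m·s⁻².
  So N⁻³ = kg⁻³·m⁻³·s⁶.
  Combining: m·s⁻²·kg·V·S⁻¹·N⁻³ = m · s⁻² · kg · (kg·m²·s⁻³·A⁻¹) · (kg·m²·s⁻³·A⁻²) · (kg⁻³·m⁻³·s⁶) = m²·s⁻²·A⁻³.
Both reduce to m²·s⁻²·A⁻³.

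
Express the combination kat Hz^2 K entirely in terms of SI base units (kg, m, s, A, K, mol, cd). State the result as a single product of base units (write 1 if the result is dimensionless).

s⁻³·K·mol

kat = s⁻¹·mol.
Hz = s⁻¹.
So Hz² = s⁻².
Combining: kat·Hz²·K = (s⁻¹·mol) · s⁻² · K = s⁻³·K·mol.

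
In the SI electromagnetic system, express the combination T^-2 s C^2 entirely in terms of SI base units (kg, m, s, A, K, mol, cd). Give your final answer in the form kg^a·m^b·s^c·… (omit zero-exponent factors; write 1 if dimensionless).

T = Wb/m² (flux density = flux per area),
    = kg·s⁻²·A⁻¹.
So T⁻² = kg⁻²·s⁴·A².
C = A·s = s·A (charge = current × time).
So C² = s²·A².
Combining: T⁻²·s·C² = (kg⁻²·s⁴·A²) · s · (s²·A²) = kg⁻²·s⁷·A⁴.

kg⁻²·s⁷·A⁴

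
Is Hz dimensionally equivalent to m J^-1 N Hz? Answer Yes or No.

Left side:
  Hz = s⁻¹.
Right side:
  J = N·m (work = force × distance),
      = kg·m²·s⁻².
  So J⁻¹ = kg⁻¹·m⁻²·s².
  N = kg·m/s² = kg·m·s⁻² (force = mass × acceleration).
  Hz = 1/s = s⁻¹ (frequency is cycles per second).
  Combining: m·J⁻¹·N·Hz = m · (kg⁻¹·m⁻²·s²) · (kg·m·s⁻²) · s⁻¹ = s⁻¹.
Both reduce to s⁻¹.

Yes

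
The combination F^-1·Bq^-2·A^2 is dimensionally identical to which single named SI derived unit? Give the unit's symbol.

F = kg⁻¹·m⁻²·s⁴·A².
So F⁻¹ = kg·m²·s⁻⁴·A⁻².
Bq = s⁻¹.
So Bq⁻² = s².
Combining: F⁻¹·Bq⁻²·A² = (kg·m²·s⁻⁴·A⁻²) · s² · A² = kg·m²·s⁻².
kg·m²·s⁻² is the base-SI form of the joule.

J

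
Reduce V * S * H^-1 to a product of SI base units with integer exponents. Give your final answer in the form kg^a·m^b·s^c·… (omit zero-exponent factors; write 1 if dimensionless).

kg⁻¹·m⁻²·s²·A³

V = kg·m²·s⁻³·A⁻¹.
S = kg⁻¹·m⁻²·s³·A².
H = kg·m²·s⁻²·A⁻².
So H⁻¹ = kg⁻¹·m⁻²·s²·A².
Combining: V·S·H⁻¹ = (kg·m²·s⁻³·A⁻¹) · (kg⁻¹·m⁻²·s³·A²) · (kg⁻¹·m⁻²·s²·A²) = kg⁻¹·m⁻²·s²·A³.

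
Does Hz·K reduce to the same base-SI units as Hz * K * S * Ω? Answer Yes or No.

Left side:
  Hz = s⁻¹.
  Combining: Hz·K = s⁻¹ · K = s⁻¹·K.
Right side:
  Hz = 1/s = s⁻¹ (frequency is cycles per second).
  S = 1/Ω (conductance is reciprocal resistance),
      = kg⁻¹·m⁻²·s³·A².
  Ω = V/A (resistance = voltage per current),
      = kg·m²·s⁻³·A⁻².
  Combining: Hz·K·S·Ω = s⁻¹ · K · (kg⁻¹·m⁻²·s³·A²) · (kg·m²·s⁻³·A⁻²) = s⁻¹·K.
Both reduce to s⁻¹·K.

Yes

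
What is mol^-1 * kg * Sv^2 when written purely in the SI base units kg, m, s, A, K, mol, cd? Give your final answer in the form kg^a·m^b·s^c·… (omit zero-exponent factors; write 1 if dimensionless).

kg·m⁴·s⁻⁴·mol⁻¹

Sv = J/kg (equivalent dose = energy per mass),
    = m²·s⁻².
So Sv² = m⁴·s⁻⁴.
Combining: mol⁻¹·kg·Sv² = mol⁻¹ · kg · (m⁴·s⁻⁴) = kg·m⁴·s⁻⁴·mol⁻¹.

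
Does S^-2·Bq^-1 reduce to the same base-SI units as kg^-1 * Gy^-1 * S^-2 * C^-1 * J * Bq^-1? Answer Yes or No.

No

Left side:
  S = kg⁻¹·m⁻²·s³·A².
  So S⁻² = kg²·m⁴·s⁻⁶·A⁻⁴.
  Bq = s⁻¹.
  So Bq⁻¹ = s.
  Combining: S⁻²·Bq⁻¹ = (kg²·m⁴·s⁻⁶·A⁻⁴) · s = kg²·m⁴·s⁻⁵·A⁻⁴.
Right side:
  Gy = m²·s⁻².
  So Gy⁻¹ = m⁻²·s².
  S = kg⁻¹·m⁻²·s³·A².
  So S⁻² = kg²·m⁴·s⁻⁶·A⁻⁴.
  C = s·A.
  So C⁻¹ = s⁻¹·A⁻¹.
  J = kg·m²·s⁻².
  Bq = s⁻¹.
  So Bq⁻¹ = s.
  Combining: kg⁻¹·Gy⁻¹·S⁻²·C⁻¹·J·Bq⁻¹ = kg⁻¹ · (m⁻²·s²) · (kg²·m⁴·s⁻⁶·A⁻⁴) · (s⁻¹·A⁻¹) · (kg·m²·s⁻²) · s = kg²·m⁴·s⁻⁶·A⁻⁵.
Left is kg²·m⁴·s⁻⁵·A⁻⁴; right is kg²·m⁴·s⁻⁶·A⁻⁵ — different.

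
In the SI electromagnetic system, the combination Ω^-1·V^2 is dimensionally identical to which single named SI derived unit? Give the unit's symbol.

Ω = kg·m²·s⁻³·A⁻².
So Ω⁻¹ = kg⁻¹·m⁻²·s³·A².
V = kg·m²·s⁻³·A⁻¹.
So V² = kg²·m⁴·s⁻⁶·A⁻².
Combining: Ω⁻¹·V² = (kg⁻¹·m⁻²·s³·A²) · (kg²·m⁴·s⁻⁶·A⁻²) = kg·m²·s⁻³.
kg·m²·s⁻³ is the base-SI form of the watt.

W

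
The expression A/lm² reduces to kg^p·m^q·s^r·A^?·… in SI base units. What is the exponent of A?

1

lm = cd·sr = cd (luminous flux; sr is dimensionless).
So lm⁻² = cd⁻².
Combining: A·lm⁻² = A · cd⁻² = A·cd⁻².
The exponent of A is 1.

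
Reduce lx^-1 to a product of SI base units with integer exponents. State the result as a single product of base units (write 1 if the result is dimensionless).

m²·cd⁻¹

lx = m⁻²·cd.
So lx⁻¹ = m²·cd⁻¹.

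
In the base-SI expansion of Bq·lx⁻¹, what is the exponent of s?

-1

Bq = s⁻¹.
lx = m⁻²·cd.
So lx⁻¹ = m²·cd⁻¹.
Combining: Bq·lx⁻¹ = s⁻¹ · (m²·cd⁻¹) = m²·s⁻¹·cd⁻¹.
The exponent of s is -1.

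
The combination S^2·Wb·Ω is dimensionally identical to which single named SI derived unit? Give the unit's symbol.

S = 1/Ω (conductance is reciprocal resistance),
    = kg⁻¹·m⁻²·s³·A².
So S² = kg⁻²·m⁻⁴·s⁶·A⁴.
Wb = V·s (flux: a volt is a weber per second),
    = kg·m²·s⁻²·A⁻¹.
Ω = V/A (resistance = voltage per current),
    = kg·m²·s⁻³·A⁻².
Combining: S²·Wb·Ω = (kg⁻²·m⁻⁴·s⁶·A⁴) · (kg·m²·s⁻²·A⁻¹) · (kg·m²·s⁻³·A⁻²) = s·A.
s·A is the base-SI form of the coulomb.

C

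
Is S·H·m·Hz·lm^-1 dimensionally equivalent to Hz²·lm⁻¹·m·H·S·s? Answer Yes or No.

Yes

Left side:
  S = kg⁻¹·m⁻²·s³·A².
  H = kg·m²·s⁻²·A⁻².
  Hz = s⁻¹.
  lm = cd.
  So lm⁻¹ = cd⁻¹.
  Combining: S·H·m·Hz·lm⁻¹ = (kg⁻¹·m⁻²·s³·A²) · (kg·m²·s⁻²·A⁻²) · m · s⁻¹ · cd⁻¹ = m·cd⁻¹.
Right side:
  Hz = s⁻¹.
  So Hz² = s⁻².
  lm = cd.
  So lm⁻¹ = cd⁻¹.
  H = kg·m²·s⁻²·A⁻².
  S = kg⁻¹·m⁻²·s³·A².
  Combining: Hz²·lm⁻¹·m·H·S·s = s⁻² · cd⁻¹ · m · (kg·m²·s⁻²·A⁻²) · (kg⁻¹·m⁻²·s³·A²) · s = m·cd⁻¹.
Both reduce to m·cd⁻¹.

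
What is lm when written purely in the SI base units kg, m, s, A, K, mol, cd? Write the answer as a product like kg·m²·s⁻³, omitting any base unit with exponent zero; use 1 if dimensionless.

cd

lm = cd·sr = cd (luminous flux; sr is dimensionless).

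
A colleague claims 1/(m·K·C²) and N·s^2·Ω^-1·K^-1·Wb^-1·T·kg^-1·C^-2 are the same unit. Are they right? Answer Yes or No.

Left side:
  C = A·s = s·A (charge = current × time).
  So C⁻² = s⁻²·A⁻².
  Combining: m⁻¹·K⁻¹·C⁻² = m⁻¹ · K⁻¹ · (s⁻²·A⁻²) = m⁻¹·s⁻²·A⁻²·K⁻¹.
Right side:
  N = kg·m·s⁻².
  Ω = kg·m²·s⁻³·A⁻².
  So Ω⁻¹ = kg⁻¹·m⁻²·s³·A².
  Wb = kg·m²·s⁻²·A⁻¹.
  So Wb⁻¹ = kg⁻¹·m⁻²·s²·A.
  T = kg·s⁻²·A⁻¹.
  C = s·A.
  So C⁻² = s⁻²·A⁻².
  Combining: N·s²·Ω⁻¹·K⁻¹·Wb⁻¹·T·kg⁻¹·C⁻² = (kg·m·s⁻²) · s² · (kg⁻¹·m⁻²·s³·A²) · K⁻¹ · (kg⁻¹·m⁻²·s²·A) · (kg·s⁻²·A⁻¹) · kg⁻¹ · (s⁻²·A⁻²) = kg⁻¹·m⁻³·s·K⁻¹.
Left is m⁻¹·s⁻²·A⁻²·K⁻¹; right is kg⁻¹·m⁻³·s·K⁻¹ — different.

No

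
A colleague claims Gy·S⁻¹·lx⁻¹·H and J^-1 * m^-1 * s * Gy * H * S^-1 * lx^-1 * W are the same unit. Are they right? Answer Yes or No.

Left side:
  Gy = m²·s⁻².
  S = kg⁻¹·m⁻²·s³·A².
  So S⁻¹ = kg·m²·s⁻³·A⁻².
  lx = m⁻²·cd.
  So lx⁻¹ = m²·cd⁻¹.
  H = kg·m²·s⁻²·A⁻².
  Combining: Gy·S⁻¹·lx⁻¹·H = (m²·s⁻²) · (kg·m²·s⁻³·A⁻²) · (m²·cd⁻¹) · (kg·m²·s⁻²·A⁻²) = kg²·m⁸·s⁻⁷·A⁻⁴·cd⁻¹.
Right side:
  J = kg·m²·s⁻².
  So J⁻¹ = kg⁻¹·m⁻²·s².
  Gy = m²·s⁻².
  H = kg·m²·s⁻²·A⁻².
  S = kg⁻¹·m⁻²·s³·A².
  So S⁻¹ = kg·m²·s⁻³·A⁻².
  lx = m⁻²·cd.
  So lx⁻¹ = m²·cd⁻¹.
  W = kg·m²·s⁻³.
  Combining: J⁻¹·m⁻¹·s·Gy·H·S⁻¹·lx⁻¹·W = (kg⁻¹·m⁻²·s²) · m⁻¹ · s · (m²·s⁻²) · (kg·m²·s⁻²·A⁻²) · (kg·m²·s⁻³·A⁻²) · (m²·cd⁻¹) · (kg·m²·s⁻³) = kg²·m⁷·s⁻⁷·A⁻⁴·cd⁻¹.
Left is kg²·m⁸·s⁻⁷·A⁻⁴·cd⁻¹; right is kg²·m⁷·s⁻⁷·A⁻⁴·cd⁻¹ — different.

No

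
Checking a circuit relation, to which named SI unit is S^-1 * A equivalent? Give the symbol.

V

S = 1/Ω (conductance is reciprocal resistance),
    = kg⁻¹·m⁻²·s³·A².
So S⁻¹ = kg·m²·s⁻³·A⁻².
Combining: S⁻¹·A = (kg·m²·s⁻³·A⁻²) · A = kg·m²·s⁻³·A⁻¹.
kg·m²·s⁻³·A⁻¹ is the base-SI form of the volt.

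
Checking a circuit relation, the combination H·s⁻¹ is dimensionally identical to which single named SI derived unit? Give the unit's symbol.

Ω

H = Wb/A (inductance = flux per current),
    = kg·m²·s⁻²·A⁻².
Combining: H·s⁻¹ = (kg·m²·s⁻²·A⁻²) · s⁻¹ = kg·m²·s⁻³·A⁻².
kg·m²·s⁻³·A⁻² is the base-SI form of the ohm.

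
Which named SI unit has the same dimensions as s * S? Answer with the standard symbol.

F

S = 1/Ω (conductance is reciprocal resistance),
    = kg⁻¹·m⁻²·s³·A².
Combining: s·S = s · (kg⁻¹·m⁻²·s³·A²) = kg⁻¹·m⁻²·s⁴·A².
kg⁻¹·m⁻²·s⁴·A² is the base-SI form of the farad.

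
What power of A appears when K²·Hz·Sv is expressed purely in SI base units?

Hz = 1/s = s⁻¹ (frequency is cycles per second).
Sv = J/kg (equivalent dose = energy per mass),
    = m²·s⁻².
Combining: K²·Hz·Sv = K² · s⁻¹ · (m²·s⁻²) = m²·s⁻³·K².
The exponent of A is 0.

0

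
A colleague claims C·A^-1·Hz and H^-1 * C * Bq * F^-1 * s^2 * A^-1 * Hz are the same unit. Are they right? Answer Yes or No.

No

Left side:
  C = A·s = s·A (charge = current × time).
  Hz = 1/s = s⁻¹ (frequency is cycles per second).
  Combining: C·A⁻¹·Hz = (s·A) · A⁻¹ · s⁻¹ = 1.
Right side:
  H = kg·m²·s⁻²·A⁻².
  So H⁻¹ = kg⁻¹·m⁻²·s²·A².
  C = s·A.
  Bq = s⁻¹.
  F = kg⁻¹·m⁻²·s⁴·A².
  So F⁻¹ = kg·m²·s⁻⁴·A⁻².
  Hz = s⁻¹.
  Combining: H⁻¹·C·Bq·F⁻¹·s²·A⁻¹·Hz = (kg⁻¹·m⁻²·s²·A²) · (s·A) · s⁻¹ · (kg·m²·s⁻⁴·A⁻²) · s² · A⁻¹ · s⁻¹ = s⁻¹.
Left is 1; right is s⁻¹ — different.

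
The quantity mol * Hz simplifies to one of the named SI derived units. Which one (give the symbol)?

Hz = 1/s = s⁻¹ (frequency is cycles per second).
Combining: mol·Hz = mol · s⁻¹ = s⁻¹·mol.
s⁻¹·mol is the base-SI form of the katal.

kat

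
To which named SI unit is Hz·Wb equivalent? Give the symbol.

V

Hz = 1/s = s⁻¹ (frequency is cycles per second).
Wb = V·s (flux: a volt is a weber per second),
    = kg·m²·s⁻²·A⁻¹.
Combining: Hz·Wb = s⁻¹ · (kg·m²·s⁻²·A⁻¹) = kg·m²·s⁻³·A⁻¹.
kg·m²·s⁻³·A⁻¹ is the base-SI form of the volt.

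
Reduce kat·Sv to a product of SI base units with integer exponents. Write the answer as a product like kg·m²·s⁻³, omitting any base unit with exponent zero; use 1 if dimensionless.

m²·s⁻³·mol

kat = s⁻¹·mol.
Sv = m²·s⁻².
Combining: kat·Sv = (s⁻¹·mol) · (m²·s⁻²) = m²·s⁻³·mol.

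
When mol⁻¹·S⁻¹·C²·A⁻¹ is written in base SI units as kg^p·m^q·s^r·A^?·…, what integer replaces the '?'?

S = kg⁻¹·m⁻²·s³·A².
So S⁻¹ = kg·m²·s⁻³·A⁻².
C = s·A.
So C² = s²·A².
Combining: mol⁻¹·S⁻¹·C²·A⁻¹ = mol⁻¹ · (kg·m²·s⁻³·A⁻²) · (s²·A²) · A⁻¹ = kg·m²·s⁻¹·A⁻¹·mol⁻¹.
The exponent of A is -1.

-1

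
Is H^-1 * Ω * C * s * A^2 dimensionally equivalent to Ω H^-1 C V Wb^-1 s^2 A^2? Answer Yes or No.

Left side:
  H = kg·m²·s⁻²·A⁻².
  So H⁻¹ = kg⁻¹·m⁻²·s²·A².
  Ω = kg·m²·s⁻³·A⁻².
  C = s·A.
  Combining: H⁻¹·Ω·C·s·A² = (kg⁻¹·m⁻²·s²·A²) · (kg·m²·s⁻³·A⁻²) · (s·A) · s · A² = s·A³.
Right side:
  Ω = V/A (resistance = voltage per current),
      = kg·m²·s⁻³·A⁻².
  H = Wb/A (inductance = flux per current),
      = kg·m²·s⁻²·A⁻².
  So H⁻¹ = kg⁻¹·m⁻²·s²·A².
  C = A·s = s·A (charge = current × time).
  V = W/A (potential = power per current),
      = kg·m²·s⁻³·A⁻¹.
  Wb = V·s (flux: a volt is a weber per second),
      = kg·m²·s⁻²·A⁻¹.
  So Wb⁻¹ = kg⁻¹·m⁻²·s²·A.
  Combining: Ω·H⁻¹·C·V·Wb⁻¹·s²·A² = (kg·m²·s⁻³·A⁻²) · (kg⁻¹·m⁻²·s²·A²) · (s·A) · (kg·m²·s⁻³·A⁻¹) · (kg⁻¹·m⁻²·s²·A) · s² · A² = s·A³.
Both reduce to s·A³.

Yes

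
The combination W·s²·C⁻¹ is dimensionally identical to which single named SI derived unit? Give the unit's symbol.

W = J/s (power = energy per time),
    = kg·m²·s⁻³.
C = A·s = s·A (charge = current × time).
So C⁻¹ = s⁻¹·A⁻¹.
Combining: W·s²·C⁻¹ = (kg·m²·s⁻³) · s² · (s⁻¹·A⁻¹) = kg·m²·s⁻²·A⁻¹.
kg·m²·s⁻²·A⁻¹ is the base-SI form of the weber.

Wb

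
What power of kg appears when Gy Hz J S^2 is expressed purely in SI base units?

Gy = J/kg (absorbed dose = energy per mass),
    = m²·s⁻².
Hz = 1/s = s⁻¹ (frequency is cycles per second).
J = N·m (work = force × distance),
    = kg·m²·s⁻².
S = 1/Ω (conductance is reciprocal resistance),
    = kg⁻¹·m⁻²·s³·A².
So S² = kg⁻²·m⁻⁴·s⁶·A⁴.
Combining: Gy·Hz·J·S² = (m²·s⁻²) · s⁻¹ · (kg·m²·s⁻²) · (kg⁻²·m⁻⁴·s⁶·A⁴) = kg⁻¹·s·A⁴.
The exponent of kg is -1.

-1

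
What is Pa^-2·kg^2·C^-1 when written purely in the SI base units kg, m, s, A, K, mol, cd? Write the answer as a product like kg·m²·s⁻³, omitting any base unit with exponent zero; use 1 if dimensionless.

Pa = kg·m⁻¹·s⁻².
So Pa⁻² = kg⁻²·m²·s⁴.
C = s·A.
So C⁻¹ = s⁻¹·A⁻¹.
Combining: Pa⁻²·kg²·C⁻¹ = (kg⁻²·m²·s⁴) · kg² · (s⁻¹·A⁻¹) = m²·s³·A⁻¹.

m²·s³·A⁻¹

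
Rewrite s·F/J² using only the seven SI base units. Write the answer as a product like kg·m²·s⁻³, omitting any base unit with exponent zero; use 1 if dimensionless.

J = N·m (work = force × distance),
    = kg·m²·s⁻².
So J⁻² = kg⁻²·m⁻⁴·s⁴.
F = C/V (capacitance = charge per voltage),
    = A·s/(kg·m²·s⁻³·A⁻¹) (substituting C and V),
    = kg⁻¹·m⁻²·s⁴·A².
Combining: J⁻²·s·F = (kg⁻²·m⁻⁴·s⁴) · s · (kg⁻¹·m⁻²·s⁴·A²) = kg⁻³·m⁻⁶·s⁹·A².

kg⁻³·m⁻⁶·s⁹·A²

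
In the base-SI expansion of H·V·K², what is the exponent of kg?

H = kg·m²·s⁻²·A⁻².
V = kg·m²·s⁻³·A⁻¹.
Combining: H·V·K² = (kg·m²·s⁻²·A⁻²) · (kg·m²·s⁻³·A⁻¹) · K² = kg²·m⁴·s⁻⁵·A⁻³·K².
The exponent of kg is 2.

2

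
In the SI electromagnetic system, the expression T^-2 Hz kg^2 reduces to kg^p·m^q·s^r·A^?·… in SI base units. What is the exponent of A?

2

T = Wb/m² (flux density = flux per area),
    = kg·s⁻²·A⁻¹.
So T⁻² = kg⁻²·s⁴·A².
Hz = 1/s = s⁻¹ (frequency is cycles per second).
Combining: T⁻²·Hz·kg² = (kg⁻²·s⁴·A²) · s⁻¹ · kg² = s³·A².
The exponent of A is 2.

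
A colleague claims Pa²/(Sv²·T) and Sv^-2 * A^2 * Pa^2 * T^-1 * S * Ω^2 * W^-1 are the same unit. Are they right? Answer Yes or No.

Yes

Left side:
  Pa = N/m² (pressure = force per area),
      = kg·m⁻¹·s⁻².
  So Pa² = kg²·m⁻²·s⁻⁴.
  Sv = J/kg (equivalent dose = energy per mass),
      = m²·s⁻².
  So Sv⁻² = m⁻⁴·s⁴.
  T = Wb/m² (flux density = flux per area),
      = kg·s⁻²·A⁻¹.
  So T⁻¹ = kg⁻¹·s²·A.
  Combining: Pa²·Sv⁻²·T⁻¹ = (kg²·m⁻²·s⁻⁴) · (m⁻⁴·s⁴) · (kg⁻¹·s²·A) = kg·m⁻⁶·s²·A.
Right side:
  Sv = J/kg (equivalent dose = energy per mass),
      = m²·s⁻².
  So Sv⁻² = m⁻⁴·s⁴.
  Pa = N/m² (pressure = force per area),
      = kg·m⁻¹·s⁻².
  So Pa² = kg²·m⁻²·s⁻⁴.
  T = Wb/m² (flux density = flux per area),
      = kg·s⁻²·A⁻¹.
  So T⁻¹ = kg⁻¹·s²·A.
  S = 1/Ω (conductance is reciprocal resistance),
      = kg⁻¹·m⁻²·s³·A².
  Ω = V/A (resistance = voltage per current),
      = kg·m²·s⁻³·A⁻².
  So Ω² = kg²·m⁴·s⁻⁶·A⁻⁴.
  W = J/s (power = energy per time),
      = kg·m²·s⁻³.
  So W⁻¹ = kg⁻¹·m⁻²·s³.
  Combining: Sv⁻²·A²·Pa²·T⁻¹·S·Ω²·W⁻¹ = (m⁻⁴·s⁴) · A² · (kg²·m⁻²·s⁻⁴) · (kg⁻¹·s²·A) · (kg⁻¹·m⁻²·s³·A²) · (kg²·m⁴·s⁻⁶·A⁻⁴) · (kg⁻¹·m⁻²·s³) = kg·m⁻⁶·s²·A.
Both reduce to kg·m⁻⁶·s²·A.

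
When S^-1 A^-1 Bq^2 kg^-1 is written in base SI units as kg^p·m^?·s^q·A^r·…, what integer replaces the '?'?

2

S = 1/Ω (conductance is reciprocal resistance),
    = kg⁻¹·m⁻²·s³·A².
So S⁻¹ = kg·m²·s⁻³·A⁻².
Bq = 1/s = s⁻¹ (activity is decays per second).
So Bq² = s⁻².
Combining: S⁻¹·A⁻¹·Bq²·kg⁻¹ = (kg·m²·s⁻³·A⁻²) · A⁻¹ · s⁻² · kg⁻¹ = m²·s⁻⁵·A⁻³.
The exponent of m is 2.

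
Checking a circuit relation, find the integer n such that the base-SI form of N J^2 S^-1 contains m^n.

7

N = kg·m/s² = kg·m·s⁻² (force = mass × acceleration).
J = N·m (work = force × distance),
    = kg·m²·s⁻².
So J² = kg²·m⁴·s⁻⁴.
S = 1/Ω (conductance is reciprocal resistance),
    = kg⁻¹·m⁻²·s³·A².
So S⁻¹ = kg·m²·s⁻³·A⁻².
Combining: N·J²·S⁻¹ = (kg·m·s⁻²) · (kg²·m⁴·s⁻⁴) · (kg·m²·s⁻³·A⁻²) = kg⁴·m⁷·s⁻⁹·A⁻².
The exponent of m is 7.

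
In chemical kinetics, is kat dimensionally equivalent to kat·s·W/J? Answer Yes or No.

Yes

Left side:
  kat = mol/s = s⁻¹·mol (catalytic activity).
Right side:
  kat = mol/s = s⁻¹·mol (catalytic activity).
  J = N·m (work = force × distance),
      = kg·m²·s⁻².
  So J⁻¹ = kg⁻¹·m⁻²·s².
  W = J/s (power = energy per time),
      = kg·m²·s⁻³.
  Combining: kat·J⁻¹·s·W = (s⁻¹·mol) · (kg⁻¹·m⁻²·s²) · s · (kg·m²·s⁻³) = s⁻¹·mol.
Both reduce to s⁻¹·mol.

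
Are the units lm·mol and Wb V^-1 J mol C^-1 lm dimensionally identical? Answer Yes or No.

Left side:
  lm = cd.
  Combining: lm·mol = cd · mol = mol·cd.
Right side:
  Wb = V·s (flux: a volt is a weber per second),
      = kg·m²·s⁻²·A⁻¹.
  V = W/A (potential = power per current),
      = kg·m²·s⁻³·A⁻¹.
  So V⁻¹ = kg⁻¹·m⁻²·s³·A.
  J = N·m (work = force × distance),
      = kg·m²·s⁻².
  C = A·s = s·A (charge = current × time).
  So C⁻¹ = s⁻¹·A⁻¹.
  lm = cd·sr = cd (luminous flux; sr is dimensionless).
  Combining: Wb·V⁻¹·J·mol·C⁻¹·lm = (kg·m²·s⁻²·A⁻¹) · (kg⁻¹·m⁻²·s³·A) · (kg·m²·s⁻²) · mol · (s⁻¹·A⁻¹) · cd = kg·m²·s⁻²·A⁻¹·mol·cd.
Left is mol·cd; right is kg·m²·s⁻²·A⁻¹·mol·cd — different.

No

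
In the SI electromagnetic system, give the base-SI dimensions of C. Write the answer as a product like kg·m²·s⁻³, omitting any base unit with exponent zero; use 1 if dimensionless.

C = s·A.

s·A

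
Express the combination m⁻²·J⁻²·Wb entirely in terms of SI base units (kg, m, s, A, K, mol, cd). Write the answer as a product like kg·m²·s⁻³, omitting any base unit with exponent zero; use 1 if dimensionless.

kg⁻¹·m⁻⁴·s²·A⁻¹

J = N·m (work = force × distance),
    = kg·m²·s⁻².
So J⁻² = kg⁻²·m⁻⁴·s⁴.
Wb = V·s (flux: a volt is a weber per second),
    = kg·m²·s⁻²·A⁻¹.
Combining: m⁻²·J⁻²·Wb = m⁻² · (kg⁻²·m⁻⁴·s⁴) · (kg·m²·s⁻²·A⁻¹) = kg⁻¹·m⁻⁴·s²·A⁻¹.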